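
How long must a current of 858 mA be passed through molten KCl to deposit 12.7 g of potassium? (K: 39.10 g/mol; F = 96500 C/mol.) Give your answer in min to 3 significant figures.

n(K) = 12.7 / 39.10 = 0.3248 mol
K⁺ + e⁻ → K, so n(e⁻) = 0.3248 mol
Q = 0.3248 × 96500 = 31340 C
t = Q / I = 31340 / 0.858 = 36530 s = 609 min

609 min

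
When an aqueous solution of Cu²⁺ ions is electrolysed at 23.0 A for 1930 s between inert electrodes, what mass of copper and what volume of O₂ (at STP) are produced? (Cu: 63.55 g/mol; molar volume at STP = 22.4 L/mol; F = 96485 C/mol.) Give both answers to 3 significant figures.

Q = 23.0 × 1930 = 44390 C; n(e⁻) = 44390 / 96485 = 0.4601 mol
Cathode: Cu²⁺ + 2e⁻ → Cu → n(Cu) = 0.4601/2 = 0.2301 mol → 14.6 g
Anode: 2H₂O → O₂ + 4H⁺ + 4e⁻ → n(O₂) = 0.4601/4 = 0.1150 mol → 2.58 L

14.6 g Cu; 2.58 L O₂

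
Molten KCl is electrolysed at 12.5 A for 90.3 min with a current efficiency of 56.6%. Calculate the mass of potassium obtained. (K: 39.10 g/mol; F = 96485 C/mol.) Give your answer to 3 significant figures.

15.5 g

Q = 12.5 × 5418 = 67730 C
n(e⁻) = 67730 / 96485 = 0.7020 mol
K⁺ + e⁻ → K, so theoretical m(K) = 0.7020 × 39.10 = 27.45 g
Actual mass = 56.6% × 27.45 = 15.5 g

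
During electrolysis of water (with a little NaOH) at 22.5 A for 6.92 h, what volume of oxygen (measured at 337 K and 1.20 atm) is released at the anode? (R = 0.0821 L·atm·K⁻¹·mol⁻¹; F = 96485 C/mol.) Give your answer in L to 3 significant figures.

33.5 L

Q = It = 22.5 × 24912 = 5.605×10^5 C
n(e⁻) = Q/F = 5.605×10^5/96485 = 5.809 mol
2H₂O → O₂ + 4H⁺ + 4e⁻, so n(O₂) = 5.809 / 4 = 1.452 mol
V = nRT/P = 1.452 × 0.0821 × 337 / 1.20 = 33.48 L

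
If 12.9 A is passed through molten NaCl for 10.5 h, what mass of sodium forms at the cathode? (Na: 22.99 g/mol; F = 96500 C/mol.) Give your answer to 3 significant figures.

Charge passed = 12.9 × 37800 = 4.876×10^5 C
n(e⁻) = 4.876×10^5 / 96500 = 5.053 mol
Na⁺ + e⁻ → Na, so n(Na) = 5.053 mol
m = 5.053 × 22.99 = 116 g

116 g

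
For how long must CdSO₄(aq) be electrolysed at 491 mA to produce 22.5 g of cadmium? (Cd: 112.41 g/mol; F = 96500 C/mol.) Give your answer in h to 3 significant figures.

21.9 h

n(Cd) = 22.5 / 112.41 = 0.2002 mol
Cd²⁺ + 2e⁻ → Cd, so n(e⁻) = 2 × 0.2002 = 0.4004 mol
Q = 0.4004 × 96500 = 38640 C
t = Q / I = 38640 / 0.491 = 78700 s = 21.9 h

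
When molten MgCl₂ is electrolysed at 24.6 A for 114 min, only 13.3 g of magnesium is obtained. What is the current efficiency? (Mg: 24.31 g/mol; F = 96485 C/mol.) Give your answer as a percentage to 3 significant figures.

Q = 24.6 × 6840 = 1.683×10^5 C
n(e⁻) = 1.683×10^5 / 96485 = 1.744 mol
Mg²⁺ + 2e⁻ → Mg, so theoretical n(Mg) = 0.8720 mol → 21.20 g
Efficiency = 13.3 / 21.20 = 0.6274 = 62.7%

62.7%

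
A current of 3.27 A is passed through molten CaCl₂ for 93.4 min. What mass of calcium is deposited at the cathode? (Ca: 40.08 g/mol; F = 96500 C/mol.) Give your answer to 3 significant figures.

3.81 g

Q = It = 3.27 × 5604 = 18330 C
n(e⁻) = Q/F = 18330/96500 = 0.1899 mol
Ca²⁺ + 2e⁻ → Ca, so n(Ca) = 0.1899 / 2 = 0.09495 mol
m = 0.09495 × 40.08 = 3.81 g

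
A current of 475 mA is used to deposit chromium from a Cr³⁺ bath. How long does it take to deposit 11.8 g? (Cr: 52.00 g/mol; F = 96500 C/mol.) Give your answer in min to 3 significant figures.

2310 min

n(Cr) = 11.8 / 52.00 = 0.2269 mol
Cr³⁺ + 3e⁻ → Cr, so n(e⁻) = 3 × 0.2269 = 0.6807 mol
Q = 0.6807 × 96500 = 65690 C
t = Q / I = 65690 / 0.475 = 1.383×10^5 s = 2310 min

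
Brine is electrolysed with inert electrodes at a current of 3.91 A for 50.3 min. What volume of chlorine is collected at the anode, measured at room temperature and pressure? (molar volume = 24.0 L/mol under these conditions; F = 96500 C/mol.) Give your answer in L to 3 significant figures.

1.47 L

Charge passed = 3.91 × 3018 = 11800 C
n(e⁻) = 11800 / 96500 = 0.1223 mol
2Cl⁻ → Cl₂ + 2e⁻, so n(Cl₂) = 0.1223 / 2 = 0.06115 mol
V = 0.06115 × 24.0 = 1.468 L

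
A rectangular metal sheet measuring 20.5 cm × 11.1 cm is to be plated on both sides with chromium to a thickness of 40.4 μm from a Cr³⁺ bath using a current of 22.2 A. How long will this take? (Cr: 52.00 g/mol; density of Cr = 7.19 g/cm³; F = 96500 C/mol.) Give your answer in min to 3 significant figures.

55.3 min

Plated area = 2 × 20.5 × 11.1 = 455.1 cm²
Volume = 455.1 × 40.4×10⁻⁴ cm = 1.839 cm³
m(Cr) = 1.839 × 7.19 = 13.22 g
n(Cr) = 13.22 / 52.00 = 0.2542 mol; n(e⁻) = 3 × 0.2542 = 0.7626 mol
Q = 0.7626 × 96500 = 73590 C
t = 73590 / 22.2 = 3315 s = 55.3 min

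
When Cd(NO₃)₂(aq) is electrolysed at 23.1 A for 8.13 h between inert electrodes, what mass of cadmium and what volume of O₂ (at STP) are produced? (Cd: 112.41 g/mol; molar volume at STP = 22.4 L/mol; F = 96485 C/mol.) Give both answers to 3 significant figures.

Q = 23.1 × 29268 = 6.761×10^5 C; n(e⁻) = 6.761×10^5 / 96485 = 7.007 mol
Cathode: Cd²⁺ + 2e⁻ → Cd → n(Cd) = 7.007/2 = 3.504 mol → 394 g
Anode: 2H₂O → O₂ + 4H⁺ + 4e⁻ → n(O₂) = 7.007/4 = 1.752 mol → 39.2 L

394 g Cd; 39.2 L O₂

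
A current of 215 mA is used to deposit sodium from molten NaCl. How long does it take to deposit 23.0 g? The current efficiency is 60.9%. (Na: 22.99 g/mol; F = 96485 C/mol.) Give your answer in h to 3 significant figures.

205 h

n(Na) = 23.0 / 22.99 = 1.000 mol
Na⁺ + e⁻ → Na, so n(e⁻) = 1.000 mol
Q = 1.000 × 96485 / 0.609 = 1.584×10^5 C
t = Q / I = 1.584×10^5 / 0.215 = 7.367×10^5 s = 205 h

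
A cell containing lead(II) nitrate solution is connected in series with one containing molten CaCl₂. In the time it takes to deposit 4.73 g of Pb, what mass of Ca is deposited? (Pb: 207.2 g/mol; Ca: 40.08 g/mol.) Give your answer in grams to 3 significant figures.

n(Pb) = 4.73 / 207.2 = 0.02283 mol
Pb²⁺ + 2e⁻ → Pb, so n(e⁻) = 2 × 0.02283 = 0.04566 mol
The cells are in series, so the same charge (and hence the same n(e⁻) = 0.04566 mol) passes through both.
Ca²⁺ + 2e⁻ → Ca, so n(Ca) = 0.04566 / 2 = 0.02283 mol
m(Ca) = 0.02283 × 40.08 = 0.915 g

0.915 g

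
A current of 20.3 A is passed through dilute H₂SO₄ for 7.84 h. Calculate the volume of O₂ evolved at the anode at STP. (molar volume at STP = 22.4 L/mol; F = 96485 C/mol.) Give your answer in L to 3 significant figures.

33.3 L

Q = It = 20.3 × 28224 = 5.729×10^5 C
n(e⁻) = 5.729×10^5 / 96485 = 5.938 mol
2H₂O → O₂ + 4H⁺ + 4e⁻, so n(O₂) = 5.938 / 4 = 1.485 mol
V = 1.485 × 22.4 = 33.26 L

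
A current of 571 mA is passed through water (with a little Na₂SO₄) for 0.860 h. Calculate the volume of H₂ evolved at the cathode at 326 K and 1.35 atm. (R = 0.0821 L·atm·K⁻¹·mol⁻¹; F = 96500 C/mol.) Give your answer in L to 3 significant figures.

Q = 0.571 A × 3096 s = 1768 C
Moles of electrons = 1768 / 96500 = 0.01832 mol
2H⁺ + 2e⁻ → H₂, so n(H₂) = 0.01832 / 2 = 0.009160 mol
V = nRT/P = 0.009160 × 0.0821 × 326 / 1.35 = 0.1816 L

0.182 L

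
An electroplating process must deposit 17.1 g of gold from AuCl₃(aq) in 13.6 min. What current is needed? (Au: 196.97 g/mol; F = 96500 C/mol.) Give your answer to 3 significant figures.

n(Au) = 17.1 / 196.97 = 0.08682 mol
Au³⁺ + 3e⁻ → Au, so n(e⁻) = 3 × 0.08682 = 0.2605 mol
Q = 0.2605 × 96500 = 25140 C
I = Q / t = 25140 / 816 s = 30.8 A

30.8 A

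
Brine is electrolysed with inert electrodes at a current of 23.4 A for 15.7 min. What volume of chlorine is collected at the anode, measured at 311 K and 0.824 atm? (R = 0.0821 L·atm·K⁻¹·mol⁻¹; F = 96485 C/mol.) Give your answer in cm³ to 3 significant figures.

3540 cm³

Q = It = 23.4 × 942 = 22040 C
Moles of electrons = 22040 / 96485 = 0.2284 mol
2Cl⁻ → Cl₂ + 2e⁻, so n(Cl₂) = 0.2284 / 2 = 0.1142 mol
V = nRT/P = 0.1142 × 0.0821 × 311 / 0.824 = 3.539 L
= 3540 cm³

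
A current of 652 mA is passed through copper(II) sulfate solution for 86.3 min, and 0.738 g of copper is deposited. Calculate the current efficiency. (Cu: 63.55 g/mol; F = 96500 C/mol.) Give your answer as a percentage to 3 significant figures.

66.4%

Q = 0.652 × 5178 = 3376 C
n(e⁻) = 3376 / 96500 = 0.03498 mol
Cu²⁺ + 2e⁻ → Cu, so theoretical n(Cu) = 0.01749 mol → 1.111 g
Efficiency = 0.738 / 1.111 = 0.6643 = 66.4%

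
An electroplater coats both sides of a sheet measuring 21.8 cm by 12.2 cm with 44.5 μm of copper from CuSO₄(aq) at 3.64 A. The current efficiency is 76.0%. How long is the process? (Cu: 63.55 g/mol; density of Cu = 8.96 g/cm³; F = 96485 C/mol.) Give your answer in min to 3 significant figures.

388 min

Plated area = 2 × 21.8 × 12.2 = 531.9 cm²
Volume = 531.9 × 44.5×10⁻⁴ cm = 2.367 cm³
m(Cu) = 2.367 × 8.96 = 21.21 g
n(Cu) = 21.21 / 63.55 = 0.3338 mol; n(e⁻) = 2 × 0.3338 = 0.6676 mol
Q = 0.6676 × 96485 / 0.760 = 84750 C
t = 84750 / 3.64 = 23280 s = 388 min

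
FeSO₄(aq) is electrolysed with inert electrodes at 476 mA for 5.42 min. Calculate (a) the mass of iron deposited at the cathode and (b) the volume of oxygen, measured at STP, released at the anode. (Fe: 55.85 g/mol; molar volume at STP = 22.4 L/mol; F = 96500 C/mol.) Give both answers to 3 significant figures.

0.0448 g Fe; 0.00898 L O₂

Q = 0.476 × 325.2 = 154.8 C; n(e⁻) = 154.8 / 96500 = 0.001604 mol
Cathode: Fe²⁺ + 2e⁻ → Fe → n(Fe) = 0.001604/2 = 8.020×10^-4 mol → 0.0448 g
Anode: 2H₂O → O₂ + 4H⁺ + 4e⁻ → n(O₂) = 0.001604/4 = 4.010×10^-4 mol → 0.00898 L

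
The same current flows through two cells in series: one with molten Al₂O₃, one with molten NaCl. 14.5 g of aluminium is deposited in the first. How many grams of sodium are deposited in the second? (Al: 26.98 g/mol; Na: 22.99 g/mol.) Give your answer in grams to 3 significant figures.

n(Al) = 14.5 / 26.98 = 0.5374 mol
Al³⁺ + 3e⁻ → Al, so n(e⁻) = 3 × 0.5374 = 1.612 mol
Since the cells are in series, n(e⁻) in the Na cell is also 1.612 mol.
Na⁺ + e⁻ → Na, so n(Na) = 1.612 mol
m(Na) = 1.612 × 22.99 = 37.1 g

37.1 g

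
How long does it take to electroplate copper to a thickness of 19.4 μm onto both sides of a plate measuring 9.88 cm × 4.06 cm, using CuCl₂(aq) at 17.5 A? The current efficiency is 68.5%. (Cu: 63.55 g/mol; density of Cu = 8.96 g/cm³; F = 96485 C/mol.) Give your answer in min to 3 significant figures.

Plated area = 2 × 9.88 × 4.06 = 80.23 cm²
Volume = 80.23 × 19.4×10⁻⁴ cm = 0.1556 cm³
m(Cu) = 0.1556 × 8.96 = 1.394 g
n(Cu) = 1.394 / 63.55 = 0.02194 mol; n(e⁻) = 2 × 0.02194 = 0.04388 mol
Q = 0.04388 × 96485 / 0.685 = 6181 C
t = 6181 / 17.5 = 353.2 s = 5.89 min

5.89 min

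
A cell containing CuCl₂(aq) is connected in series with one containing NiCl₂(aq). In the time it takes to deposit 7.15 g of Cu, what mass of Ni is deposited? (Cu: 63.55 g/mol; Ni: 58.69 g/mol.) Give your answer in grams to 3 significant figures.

n(Cu) = 7.15 / 63.55 = 0.1125 mol
Cu²⁺ + 2e⁻ → Cu, so n(e⁻) = 2 × 0.1125 = 0.2250 mol
In series, the same 0.2250 mol of electrons flows through the second cell.
Ni²⁺ + 2e⁻ → Ni, so n(Ni) = 0.2250 / 2 = 0.1125 mol
m(Ni) = 0.1125 × 58.69 = 6.60 g

6.60 g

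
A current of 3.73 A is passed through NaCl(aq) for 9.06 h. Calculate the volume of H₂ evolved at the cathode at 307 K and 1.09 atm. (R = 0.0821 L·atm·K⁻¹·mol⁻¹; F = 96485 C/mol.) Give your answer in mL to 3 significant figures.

14600 mL

Charge passed = 3.73 × 32616 = 1.217×10^5 C
n(e⁻) = 1.217×10^5 / 96485 = 1.261 mol
2H⁺ + 2e⁻ → H₂, so n(H₂) = 1.261 / 2 = 0.6305 mol
V = nRT/P = 0.6305 × 0.0821 × 307 / 1.09 = 14.58 L
= 14600 mL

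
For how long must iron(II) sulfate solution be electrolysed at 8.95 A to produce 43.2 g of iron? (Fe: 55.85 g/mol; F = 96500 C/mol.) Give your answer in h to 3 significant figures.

n(Fe) = 43.2 / 55.85 = 0.7735 mol
Fe²⁺ + 2e⁻ → Fe, so n(e⁻) = 2 × 0.7735 = 1.547 mol
Q = 1.547 × 96500 = 1.493×10^5 C
t = Q / I = 1.493×10^5 / 8.95 = 16680 s = 4.63 h

4.63 h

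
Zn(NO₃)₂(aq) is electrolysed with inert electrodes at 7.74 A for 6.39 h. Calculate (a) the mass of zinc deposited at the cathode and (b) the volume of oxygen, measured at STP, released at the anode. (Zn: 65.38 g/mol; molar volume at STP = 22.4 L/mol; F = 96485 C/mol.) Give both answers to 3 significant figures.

60.3 g Zn; 10.3 L O₂

Q = 7.74 × 23004 = 1.781×10^5 C; n(e⁻) = 1.781×10^5 / 96485 = 1.846 mol
Cathode: Zn²⁺ + 2e⁻ → Zn → n(Zn) = 1.846/2 = 0.9230 mol → 60.3 g
Anode: 2H₂O → O₂ + 4H⁺ + 4e⁻ → n(O₂) = 1.846/4 = 0.4615 mol → 10.3 L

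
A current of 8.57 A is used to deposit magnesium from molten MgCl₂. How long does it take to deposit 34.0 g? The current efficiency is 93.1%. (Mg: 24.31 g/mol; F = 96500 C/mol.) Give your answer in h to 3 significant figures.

n(Mg) = 34.0 / 24.31 = 1.399 mol
Mg²⁺ + 2e⁻ → Mg, so n(e⁻) = 2 × 1.399 = 2.798 mol
Q = 2.798 × 96500 / 0.931 = 2.900×10^5 C
t = Q / I = 2.900×10^5 / 8.57 = 33840 s = 9.40 h

9.40 h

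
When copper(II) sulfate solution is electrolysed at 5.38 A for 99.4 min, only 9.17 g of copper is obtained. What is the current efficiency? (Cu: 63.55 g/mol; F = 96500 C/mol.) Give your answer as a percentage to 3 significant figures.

86.8%

Q = 5.38 × 5964 = 32090 C
n(e⁻) = 32090 / 96500 = 0.3325 mol
Cu²⁺ + 2e⁻ → Cu, so theoretical n(Cu) = 0.1663 mol → 10.57 g
Efficiency = 9.17 / 10.57 = 0.8675 = 86.8%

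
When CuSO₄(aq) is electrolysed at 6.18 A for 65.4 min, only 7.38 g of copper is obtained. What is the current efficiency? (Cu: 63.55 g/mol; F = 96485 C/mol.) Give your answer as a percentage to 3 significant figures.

Q = 6.18 × 3924 = 24250 C
n(e⁻) = 24250 / 96485 = 0.2513 mol
Cu²⁺ + 2e⁻ → Cu, so theoretical n(Cu) = 0.1257 mol → 7.988 g
Efficiency = 7.38 / 7.988 = 0.9239 = 92.4%

92.4%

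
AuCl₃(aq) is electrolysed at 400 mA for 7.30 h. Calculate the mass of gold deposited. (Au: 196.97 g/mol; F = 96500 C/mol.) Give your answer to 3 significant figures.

Charge passed = 0.400 × 26280 = 10510 C
n(e⁻) = Q/F = 10510/96500 = 0.1089 mol
Au³⁺ + 3e⁻ → Au, so n(Au) = 0.1089 / 3 = 0.03630 mol
m = 0.03630 × 196.97 = 7.15 g

7.15 g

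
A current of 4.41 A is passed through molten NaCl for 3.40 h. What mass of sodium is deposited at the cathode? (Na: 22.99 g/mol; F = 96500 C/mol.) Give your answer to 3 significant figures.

12.9 g

Q = It = 4.41 × 12240 = 53980 C
n(e⁻) = 53980 / 96500 = 0.5594 mol
Na⁺ + e⁻ → Na, so n(Na) = 0.5594 mol
m = 0.5594 × 22.99 = 12.9 g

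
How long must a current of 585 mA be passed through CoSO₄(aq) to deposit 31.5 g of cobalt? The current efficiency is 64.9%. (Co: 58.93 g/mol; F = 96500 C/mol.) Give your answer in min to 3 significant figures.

4530 min

n(Co) = 31.5 / 58.93 = 0.5345 mol
Co²⁺ + 2e⁻ → Co, so n(e⁻) = 2 × 0.5345 = 1.069 mol
Q = 1.069 × 96500 / 0.649 = 1.589×10^5 C
t = Q / I = 1.589×10^5 / 0.585 = 2.716×10^5 s = 4530 min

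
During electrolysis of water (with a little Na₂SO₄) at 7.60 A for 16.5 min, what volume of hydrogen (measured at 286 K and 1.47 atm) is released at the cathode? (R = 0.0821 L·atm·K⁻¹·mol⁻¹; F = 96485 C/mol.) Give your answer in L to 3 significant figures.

Q = 7.60 A × 990 s = 7524 C
Moles of electrons = 7524 / 96485 = 0.07798 mol
2H⁺ + 2e⁻ → H₂, so n(H₂) = 0.07798 / 2 = 0.03899 mol
V = nRT/P = 0.03899 × 0.0821 × 286 / 1.47 = 0.6228 L

0.623 L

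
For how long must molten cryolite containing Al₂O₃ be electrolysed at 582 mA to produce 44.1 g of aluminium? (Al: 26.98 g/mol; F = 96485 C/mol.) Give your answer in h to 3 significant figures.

226 h

n(Al) = 44.1 / 26.98 = 1.635 mol
Al³⁺ + 3e⁻ → Al, so n(e⁻) = 3 × 1.635 = 4.905 mol
Q = 4.905 × 96485 = 4.733×10^5 C
t = Q / I = 4.733×10^5 / 0.582 = 8.132×10^5 s = 226 h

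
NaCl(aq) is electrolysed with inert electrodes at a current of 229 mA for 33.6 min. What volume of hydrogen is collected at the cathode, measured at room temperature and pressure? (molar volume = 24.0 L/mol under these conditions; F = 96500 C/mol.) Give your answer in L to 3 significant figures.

0.0574 L

Q = 0.229 A × 2016 s = 461.7 C
n(e⁻) = Q/F = 461.7/96500 = 0.004784 mol
2H⁺ + 2e⁻ → H₂, so n(H₂) = 0.004784 / 2 = 0.002392 mol
V = 0.002392 × 24.0 = 0.05741 L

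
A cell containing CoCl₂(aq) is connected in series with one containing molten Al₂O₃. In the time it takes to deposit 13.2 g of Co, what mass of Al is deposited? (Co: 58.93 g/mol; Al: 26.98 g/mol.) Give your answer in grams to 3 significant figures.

n(Co) = 13.2 / 58.93 = 0.2240 mol
Co²⁺ + 2e⁻ → Co, so n(e⁻) = 2 × 0.2240 = 0.4480 mol
Since the cells are in series, n(e⁻) in the Al cell is also 0.4480 mol.
Al³⁺ + 3e⁻ → Al, so n(Al) = 0.4480 / 3 = 0.1493 mol
m(Al) = 0.1493 × 26.98 = 4.03 g

4.03 g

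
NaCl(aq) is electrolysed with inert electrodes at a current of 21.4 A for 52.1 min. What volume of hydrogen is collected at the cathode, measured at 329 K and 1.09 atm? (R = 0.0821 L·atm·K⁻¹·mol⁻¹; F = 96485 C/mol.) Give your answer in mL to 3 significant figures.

8590 mL

Charge passed = 21.4 × 3126 = 66900 C
n(e⁻) = 66900 / 96485 = 0.6934 mol
2H⁺ + 2e⁻ → H₂, so n(H₂) = 0.6934 / 2 = 0.3467 mol
V = nRT/P = 0.3467 × 0.0821 × 329 / 1.09 = 8.591 L
= 8590 mL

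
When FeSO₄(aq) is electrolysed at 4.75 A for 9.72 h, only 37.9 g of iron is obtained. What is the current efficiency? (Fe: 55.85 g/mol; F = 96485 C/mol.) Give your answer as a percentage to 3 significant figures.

Q = 4.75 × 34992 = 1.662×10^5 C
n(e⁻) = 1.662×10^5 / 96485 = 1.723 mol
Fe²⁺ + 2e⁻ → Fe, so theoretical n(Fe) = 0.8615 mol → 48.11 g
Efficiency = 37.9 / 48.11 = 0.7878 = 78.8%

78.8%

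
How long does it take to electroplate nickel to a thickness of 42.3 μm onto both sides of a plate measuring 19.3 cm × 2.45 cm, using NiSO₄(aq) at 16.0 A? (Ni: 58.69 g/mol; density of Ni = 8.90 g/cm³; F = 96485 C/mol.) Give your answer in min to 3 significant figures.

Plated area = 2 × 19.3 × 2.45 = 94.57 cm²
Volume = 94.57 × 42.3×10⁻⁴ cm = 0.4000 cm³
m(Ni) = 0.4000 × 8.90 = 3.560 g
n(Ni) = 3.560 / 58.69 = 0.06066 mol; n(e⁻) = 2 × 0.06066 = 0.1213 mol
Q = 0.1213 × 96485 = 11700 C
t = 11700 / 16.0 = 731.3 s = 12.2 min

12.2 min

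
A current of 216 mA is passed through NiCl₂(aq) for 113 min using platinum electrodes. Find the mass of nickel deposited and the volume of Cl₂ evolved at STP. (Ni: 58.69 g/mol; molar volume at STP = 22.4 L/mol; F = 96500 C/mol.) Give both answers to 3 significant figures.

0.445 g Ni; 0.170 L Cl₂

Q = 0.216 × 6780 = 1464 C; n(e⁻) = 1464 / 96500 = 0.01517 mol
Cathode: Ni²⁺ + 2e⁻ → Ni → n(Ni) = 0.01517/2 = 0.007585 mol → 0.445 g
Anode: 2Cl⁻ → Cl₂ + 2e⁻ → n(Cl₂) = 0.01517/2 = 0.007585 mol → 0.170 L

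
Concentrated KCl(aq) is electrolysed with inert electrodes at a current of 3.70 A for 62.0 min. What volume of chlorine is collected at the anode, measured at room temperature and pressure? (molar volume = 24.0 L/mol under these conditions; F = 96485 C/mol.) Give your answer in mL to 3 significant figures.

Q = It = 3.70 × 3720 = 13760 C
n(e⁻) = 13760 / 96485 = 0.1426 mol
2Cl⁻ → Cl₂ + 2e⁻, so n(Cl₂) = 0.1426 / 2 = 0.07130 mol
V = 0.07130 × 24.0 = 1.711 L
= 1710 mL

1710 mL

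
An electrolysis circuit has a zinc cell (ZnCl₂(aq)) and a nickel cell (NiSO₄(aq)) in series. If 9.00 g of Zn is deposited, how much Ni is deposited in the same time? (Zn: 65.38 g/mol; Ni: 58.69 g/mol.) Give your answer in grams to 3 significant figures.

8.08 g

n(Zn) = 9.00 / 65.38 = 0.1377 mol
Zn²⁺ + 2e⁻ → Zn, so n(e⁻) = 2 × 0.1377 = 0.2754 mol
Since the cells are in series, n(e⁻) in the Ni cell is also 0.2754 mol.
Ni²⁺ + 2e⁻ → Ni, so n(Ni) = 0.2754 / 2 = 0.1377 mol
m(Ni) = 0.1377 × 58.69 = 8.08 g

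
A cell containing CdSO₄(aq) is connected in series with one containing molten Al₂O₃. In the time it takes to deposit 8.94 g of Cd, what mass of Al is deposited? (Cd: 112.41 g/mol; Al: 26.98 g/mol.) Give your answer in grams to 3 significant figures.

n(Cd) = 8.94 / 112.41 = 0.07953 mol
Cd²⁺ + 2e⁻ → Cd, so n(e⁻) = 2 × 0.07953 = 0.1591 mol
In series, the same 0.1591 mol of electrons flows through the second cell.
Al³⁺ + 3e⁻ → Al, so n(Al) = 0.1591 / 3 = 0.05303 mol
m(Al) = 0.05303 × 26.98 = 1.43 g

1.43 g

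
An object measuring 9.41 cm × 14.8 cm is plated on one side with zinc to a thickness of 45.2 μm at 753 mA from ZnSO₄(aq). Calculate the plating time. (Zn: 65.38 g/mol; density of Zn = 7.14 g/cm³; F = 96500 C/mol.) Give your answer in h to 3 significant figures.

Plated area = 9.41 × 14.8 = 139.3 cm²
Volume = 139.3 × 45.2×10⁻⁴ cm = 0.6296 cm³
m(Zn) = 0.6296 × 7.14 = 4.495 g
n(Zn) = 4.495 / 65.38 = 0.06875 mol; n(e⁻) = 2 × 0.06875 = 0.1375 mol
Q = 0.1375 × 96500 = 13270 C
t = 13270 / 0.753 = 17620 s = 4.89 h

4.89 h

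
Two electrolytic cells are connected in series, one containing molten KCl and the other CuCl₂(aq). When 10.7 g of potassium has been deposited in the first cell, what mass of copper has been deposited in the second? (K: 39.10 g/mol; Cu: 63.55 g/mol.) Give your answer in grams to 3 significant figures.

8.70 g

n(K) = 10.7 / 39.10 = 0.2737 mol
K⁺ + e⁻ → K, so n(e⁻) = 0.2737 mol
In series, the same 0.2737 mol of electrons flows through the second cell.
Cu²⁺ + 2e⁻ → Cu, so n(Cu) = 0.2737 / 2 = 0.1369 mol
m(Cu) = 0.1369 × 63.55 = 8.70 g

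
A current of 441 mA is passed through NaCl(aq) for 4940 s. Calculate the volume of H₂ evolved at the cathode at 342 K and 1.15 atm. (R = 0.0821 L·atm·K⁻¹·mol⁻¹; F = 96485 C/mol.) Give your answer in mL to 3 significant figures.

Charge passed = 0.441 × 4940 = 2179 C
n(e⁻) = Q/F = 2179/96485 = 0.02258 mol
2H⁺ + 2e⁻ → H₂, so n(H₂) = 0.02258 / 2 = 0.01129 mol
V = nRT/P = 0.01129 × 0.0821 × 342 / 1.15 = 0.2757 L
= 276 mL

276 mL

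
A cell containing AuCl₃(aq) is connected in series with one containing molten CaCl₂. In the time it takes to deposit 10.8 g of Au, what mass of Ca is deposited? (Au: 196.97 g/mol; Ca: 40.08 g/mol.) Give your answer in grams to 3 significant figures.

n(Au) = 10.8 / 196.97 = 0.05483 mol
Au³⁺ + 3e⁻ → Au, so n(e⁻) = 3 × 0.05483 = 0.1645 mol
Same current for the same time ⇒ same n(e⁻) = 0.1645 mol in both cells.
Ca²⁺ + 2e⁻ → Ca, so n(Ca) = 0.1645 / 2 = 0.08225 mol
m(Ca) = 0.08225 × 40.08 = 3.30 g

3.30 g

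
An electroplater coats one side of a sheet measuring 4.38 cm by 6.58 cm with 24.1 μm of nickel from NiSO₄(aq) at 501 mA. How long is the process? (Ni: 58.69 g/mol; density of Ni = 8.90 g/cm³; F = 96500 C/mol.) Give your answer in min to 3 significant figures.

Plated area = 4.38 × 6.58 = 28.82 cm²
Volume = 28.82 × 24.1×10⁻⁴ cm = 0.06946 cm³
m(Ni) = 0.06946 × 8.90 = 0.6182 g
n(Ni) = 0.6182 / 58.69 = 0.01053 mol; n(e⁻) = 2 × 0.01053 = 0.02106 mol
Q = 0.02106 × 96500 = 2032 C
t = 2032 / 0.501 = 4056 s = 67.6 min

67.6 min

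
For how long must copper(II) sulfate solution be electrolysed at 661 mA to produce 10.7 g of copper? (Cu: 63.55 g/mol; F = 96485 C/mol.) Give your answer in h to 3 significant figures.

n(Cu) = 10.7 / 63.55 = 0.1684 mol
Cu²⁺ + 2e⁻ → Cu, so n(e⁻) = 2 × 0.1684 = 0.3368 mol
Q = 0.3368 × 96485 = 32500 C
t = Q / I = 32500 / 0.661 = 49170 s = 13.7 h

13.7 h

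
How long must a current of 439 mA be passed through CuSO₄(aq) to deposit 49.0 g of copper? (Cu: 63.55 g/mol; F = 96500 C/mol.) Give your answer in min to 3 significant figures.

5650 min

n(Cu) = 49.0 / 63.55 = 0.7710 mol
Cu²⁺ + 2e⁻ → Cu, so n(e⁻) = 2 × 0.7710 = 1.542 mol
Q = 1.542 × 96500 = 1.488×10^5 C
t = Q / I = 1.488×10^5 / 0.439 = 3.390×10^5 s = 5650 min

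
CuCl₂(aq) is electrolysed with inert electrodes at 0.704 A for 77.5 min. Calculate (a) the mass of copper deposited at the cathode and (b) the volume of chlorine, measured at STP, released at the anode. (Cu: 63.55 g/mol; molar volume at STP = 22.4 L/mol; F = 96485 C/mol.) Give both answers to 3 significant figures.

Q = 0.704 × 4650 = 3274 C; n(e⁻) = 3274 / 96485 = 0.03393 mol
Cathode: Cu²⁺ + 2e⁻ → Cu → n(Cu) = 0.03393/2 = 0.01697 mol → 1.08 g
Anode: 2Cl⁻ → Cl₂ + 2e⁻ → n(Cl₂) = 0.03393/2 = 0.01697 mol → 0.380 L

1.08 g Cu; 0.380 L Cl₂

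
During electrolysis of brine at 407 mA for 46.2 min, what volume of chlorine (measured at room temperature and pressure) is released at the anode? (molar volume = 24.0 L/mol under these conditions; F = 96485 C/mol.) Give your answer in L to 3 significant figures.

0.140 L

Q = It = 0.407 × 2772 = 1128 C
n(e⁻) = Q/F = 1128/96485 = 0.01169 mol
2Cl⁻ → Cl₂ + 2e⁻, so n(Cl₂) = 0.01169 / 2 = 0.005845 mol
V = 0.005845 × 24.0 = 0.1403 L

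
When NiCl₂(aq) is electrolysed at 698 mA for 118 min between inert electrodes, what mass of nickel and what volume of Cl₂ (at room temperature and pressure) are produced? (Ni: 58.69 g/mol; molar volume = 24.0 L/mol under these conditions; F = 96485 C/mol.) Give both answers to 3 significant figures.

Q = 0.698 × 7080 = 4942 C; n(e⁻) = 4942 / 96485 = 0.05122 mol
Cathode: Ni²⁺ + 2e⁻ → Ni → n(Ni) = 0.05122/2 = 0.02561 mol → 1.50 g
Anode: 2Cl⁻ → Cl₂ + 2e⁻ → n(Cl₂) = 0.05122/2 = 0.02561 mol → 0.615 L

1.50 g Ni; 0.615 L Cl₂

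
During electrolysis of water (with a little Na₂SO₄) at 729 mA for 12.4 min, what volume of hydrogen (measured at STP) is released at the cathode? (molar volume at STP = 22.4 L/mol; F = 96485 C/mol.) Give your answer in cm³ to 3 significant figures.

Q = It = 0.729 × 744 = 542.4 C
n(e⁻) = Q/F = 542.4/96485 = 0.005622 mol
2H⁺ + 2e⁻ → H₂, so n(H₂) = 0.005622 / 2 = 0.002811 mol
V = 0.002811 × 22.4 = 0.06297 L
= 63.0 cm³

63.0 cm³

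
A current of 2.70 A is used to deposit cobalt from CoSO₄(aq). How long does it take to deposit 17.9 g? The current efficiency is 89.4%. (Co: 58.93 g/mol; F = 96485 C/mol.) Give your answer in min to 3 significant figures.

405 min

n(Co) = 17.9 / 58.93 = 0.3038 mol
Co²⁺ + 2e⁻ → Co, so n(e⁻) = 2 × 0.3038 = 0.6076 mol
Q = 0.6076 × 96485 / 0.894 = 65580 C
t = Q / I = 65580 / 2.70 = 24290 s = 405 min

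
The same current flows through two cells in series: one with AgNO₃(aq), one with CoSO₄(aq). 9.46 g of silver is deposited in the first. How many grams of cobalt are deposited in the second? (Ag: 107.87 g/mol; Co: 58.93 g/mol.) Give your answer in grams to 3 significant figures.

n(Ag) = 9.46 / 107.87 = 0.08770 mol
Ag⁺ + e⁻ → Ag, so n(e⁻) = 0.08770 mol
The cells are in series, so the same charge (and hence the same n(e⁻) = 0.08770 mol) passes through both.
Co²⁺ + 2e⁻ → Co, so n(Co) = 0.08770 / 2 = 0.04385 mol
m(Co) = 0.04385 × 58.93 = 2.58 g

2.58 g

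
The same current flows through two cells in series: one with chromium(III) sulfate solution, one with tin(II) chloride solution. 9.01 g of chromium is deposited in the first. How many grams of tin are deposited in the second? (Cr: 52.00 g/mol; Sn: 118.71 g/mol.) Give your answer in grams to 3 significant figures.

n(Cr) = 9.01 / 52.00 = 0.1733 mol
Cr³⁺ + 3e⁻ → Cr, so n(e⁻) = 3 × 0.1733 = 0.5199 mol
Same current for the same time ⇒ same n(e⁻) = 0.5199 mol in both cells.
Sn²⁺ + 2e⁻ → Sn, so n(Sn) = 0.5199 / 2 = 0.2600 mol
m(Sn) = 0.2600 × 118.71 = 30.9 g

30.9 g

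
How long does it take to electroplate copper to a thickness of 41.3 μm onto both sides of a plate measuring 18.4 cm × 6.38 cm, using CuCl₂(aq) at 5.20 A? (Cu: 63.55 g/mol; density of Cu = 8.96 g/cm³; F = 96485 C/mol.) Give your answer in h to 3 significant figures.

Plated area = 2 × 18.4 × 6.38 = 234.8 cm²
Volume = 234.8 × 41.3×10⁻⁴ cm = 0.9697 cm³
m(Cu) = 0.9697 × 8.96 = 8.689 g
n(Cu) = 8.689 / 63.55 = 0.1367 mol; n(e⁻) = 2 × 0.1367 = 0.2734 mol
Q = 0.2734 × 96485 = 26380 C
t = 26380 / 5.20 = 5073 s = 1.41 h

1.41 h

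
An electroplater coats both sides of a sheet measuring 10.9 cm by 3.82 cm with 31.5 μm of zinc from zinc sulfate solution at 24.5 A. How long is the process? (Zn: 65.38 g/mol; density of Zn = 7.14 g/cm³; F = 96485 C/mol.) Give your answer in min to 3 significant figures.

Plated area = 2 × 10.9 × 3.82 = 83.28 cm²
Volume = 83.28 × 31.5×10⁻⁴ cm = 0.2623 cm³
m(Zn) = 0.2623 × 7.14 = 1.873 g
n(Zn) = 1.873 / 65.38 = 0.02865 mol; n(e⁻) = 2 × 0.02865 = 0.05730 mol
Q = 0.05730 × 96485 = 5529 C
t = 5529 / 24.5 = 225.7 s = 3.76 min

3.76 min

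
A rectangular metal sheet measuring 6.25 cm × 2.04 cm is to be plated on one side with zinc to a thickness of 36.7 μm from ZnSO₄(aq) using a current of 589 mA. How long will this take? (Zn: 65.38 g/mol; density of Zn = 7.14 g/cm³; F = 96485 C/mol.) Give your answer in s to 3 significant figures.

Plated area = 6.25 × 2.04 = 12.75 cm²
Volume = 12.75 × 36.7×10⁻⁴ cm = 0.04679 cm³
m(Zn) = 0.04679 × 7.14 = 0.3341 g
n(Zn) = 0.3341 / 65.38 = 0.005110 mol; n(e⁻) = 2 × 0.005110 = 0.01022 mol
Q = 0.01022 × 96485 = 986.1 C
t = 986.1 / 0.589 = 1674 s

1670 s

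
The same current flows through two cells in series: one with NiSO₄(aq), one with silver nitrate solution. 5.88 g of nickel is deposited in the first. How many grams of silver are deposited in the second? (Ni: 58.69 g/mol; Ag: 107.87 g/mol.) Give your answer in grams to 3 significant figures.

n(Ni) = 5.88 / 58.69 = 0.1002 mol
Ni²⁺ + 2e⁻ → Ni, so n(e⁻) = 2 × 0.1002 = 0.2004 mol
Same current for the same time ⇒ same n(e⁻) = 0.2004 mol in both cells.
Ag⁺ + e⁻ → Ag, so n(Ag) = 0.2004 mol
m(Ag) = 0.2004 × 107.87 = 21.6 g

21.6 g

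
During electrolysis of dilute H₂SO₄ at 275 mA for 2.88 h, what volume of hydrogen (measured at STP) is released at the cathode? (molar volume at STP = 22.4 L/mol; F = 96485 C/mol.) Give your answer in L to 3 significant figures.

0.331 L

Q = 0.275 A × 10368 s = 2851 C
Moles of electrons = 2851 / 96485 = 0.02955 mol
2H⁺ + 2e⁻ → H₂, so n(H₂) = 0.02955 / 2 = 0.01478 mol
V = 0.01478 × 22.4 = 0.3311 L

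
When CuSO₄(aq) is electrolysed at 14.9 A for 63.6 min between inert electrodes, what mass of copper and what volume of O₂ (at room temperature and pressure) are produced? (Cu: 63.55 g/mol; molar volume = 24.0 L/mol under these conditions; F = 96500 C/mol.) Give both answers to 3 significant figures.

Q = 14.9 × 3816 = 56860 C; n(e⁻) = 56860 / 96500 = 0.5892 mol
Cathode: Cu²⁺ + 2e⁻ → Cu → n(Cu) = 0.5892/2 = 0.2946 mol → 18.7 g
Anode: 2H₂O → O₂ + 4H⁺ + 4e⁻ → n(O₂) = 0.5892/4 = 0.1473 mol → 3.54 L

18.7 g Cu; 3.54 L O₂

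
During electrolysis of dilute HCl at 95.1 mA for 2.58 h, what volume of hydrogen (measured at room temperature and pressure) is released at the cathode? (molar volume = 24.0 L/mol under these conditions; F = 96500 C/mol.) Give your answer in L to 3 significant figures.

Charge passed = 0.0951 × 9288 = 883.3 C
Moles of electrons = 883.3 / 96500 = 0.009153 mol
2H⁺ + 2e⁻ → H₂, so n(H₂) = 0.009153 / 2 = 0.004577 mol
V = 0.004577 × 24.0 = 0.1098 L

0.110 L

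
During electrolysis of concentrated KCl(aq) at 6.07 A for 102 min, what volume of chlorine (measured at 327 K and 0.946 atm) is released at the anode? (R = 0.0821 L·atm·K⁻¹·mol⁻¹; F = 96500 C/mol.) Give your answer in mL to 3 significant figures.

Charge passed = 6.07 × 6120 = 37150 C
Moles of electrons = 37150 / 96500 = 0.3850 mol
2Cl⁻ → Cl₂ + 2e⁻, so n(Cl₂) = 0.3850 / 2 = 0.1925 mol
V = nRT/P = 0.1925 × 0.0821 × 327 / 0.946 = 5.463 L
= 5460 mL

5460 mL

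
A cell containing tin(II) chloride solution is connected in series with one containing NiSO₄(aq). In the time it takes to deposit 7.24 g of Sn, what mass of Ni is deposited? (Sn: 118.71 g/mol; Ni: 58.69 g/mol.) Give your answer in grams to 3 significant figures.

n(Sn) = 7.24 / 118.71 = 0.06099 mol
Sn²⁺ + 2e⁻ → Sn, so n(e⁻) = 2 × 0.06099 = 0.1220 mol
Since the cells are in series, n(e⁻) in the Ni cell is also 0.1220 mol.
Ni²⁺ + 2e⁻ → Ni, so n(Ni) = 0.1220 / 2 = 0.06100 mol
m(Ni) = 0.06100 × 58.69 = 3.58 g

3.58 g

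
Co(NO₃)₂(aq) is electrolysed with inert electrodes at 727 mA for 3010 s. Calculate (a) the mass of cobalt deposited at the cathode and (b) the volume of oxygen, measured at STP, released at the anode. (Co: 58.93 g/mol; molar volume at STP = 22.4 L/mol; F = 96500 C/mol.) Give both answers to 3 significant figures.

0.668 g Co; 0.127 L O₂

Q = 0.727 × 3010 = 2188 C; n(e⁻) = 2188 / 96500 = 0.02267 mol
Cathode: Co²⁺ + 2e⁻ → Co → n(Co) = 0.02267/2 = 0.01134 mol → 0.668 g
Anode: 2H₂O → O₂ + 4H⁺ + 4e⁻ → n(O₂) = 0.02267/4 = 0.005668 mol → 0.127 L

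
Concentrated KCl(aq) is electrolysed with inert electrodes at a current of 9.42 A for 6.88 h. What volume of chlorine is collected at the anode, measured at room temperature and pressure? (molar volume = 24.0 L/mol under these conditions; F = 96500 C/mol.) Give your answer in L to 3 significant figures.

Q = It = 9.42 × 24768 = 2.333×10^5 C
n(e⁻) = 2.333×10^5 / 96500 = 2.418 mol
2Cl⁻ → Cl₂ + 2e⁻, so n(Cl₂) = 2.418 / 2 = 1.209 mol
V = 1.209 × 24.0 = 29.02 L

29.0 L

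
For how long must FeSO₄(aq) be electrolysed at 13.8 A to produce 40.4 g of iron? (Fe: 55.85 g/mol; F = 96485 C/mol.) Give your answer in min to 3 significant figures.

n(Fe) = 40.4 / 55.85 = 0.7234 mol
Fe²⁺ + 2e⁻ → Fe, so n(e⁻) = 2 × 0.7234 = 1.447 mol
Q = 1.447 × 96485 = 1.396×10^5 C
t = Q / I = 1.396×10^5 / 13.8 = 10120 s = 169 min

169 min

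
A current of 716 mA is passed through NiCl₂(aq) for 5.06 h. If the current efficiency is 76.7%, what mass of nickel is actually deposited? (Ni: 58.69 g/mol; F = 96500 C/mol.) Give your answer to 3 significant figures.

3.04 g

Q = 0.716 × 18216 = 13040 C
n(e⁻) = 13040 / 96500 = 0.1351 mol
Ni²⁺ + 2e⁻ → Ni, so theoretical m(Ni) = 0.06755 × 58.69 = 3.965 g
Actual mass = 76.7% × 3.965 = 3.04 g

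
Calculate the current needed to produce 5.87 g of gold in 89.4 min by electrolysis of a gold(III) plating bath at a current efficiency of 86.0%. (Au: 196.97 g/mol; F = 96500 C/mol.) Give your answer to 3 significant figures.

n(Au) = 5.87 / 196.97 = 0.02980 mol
Au³⁺ + 3e⁻ → Au, so n(e⁻) = 3 × 0.02980 = 0.08940 mol
Q = 0.08940 × 96500 / 0.860 = 10030 C
I = Q / t = 10030 / 5364 s = 1.87 A

1.87 A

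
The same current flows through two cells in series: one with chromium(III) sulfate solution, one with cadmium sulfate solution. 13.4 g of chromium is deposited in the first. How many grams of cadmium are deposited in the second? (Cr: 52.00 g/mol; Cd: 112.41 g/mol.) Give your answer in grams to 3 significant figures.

n(Cr) = 13.4 / 52.00 = 0.2577 mol
Cr³⁺ + 3e⁻ → Cr, so n(e⁻) = 3 × 0.2577 = 0.7731 mol
The cells are in series, so the same charge (and hence the same n(e⁻) = 0.7731 mol) passes through both.
Cd²⁺ + 2e⁻ → Cd, so n(Cd) = 0.7731 / 2 = 0.3866 mol
m(Cd) = 0.3866 × 112.41 = 43.5 g

43.5 g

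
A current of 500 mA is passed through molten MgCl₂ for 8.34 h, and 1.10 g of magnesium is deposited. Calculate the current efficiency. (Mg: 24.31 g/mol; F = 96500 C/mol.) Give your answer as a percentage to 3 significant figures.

58.2%

Q = 0.500 × 30024 = 15010 C
n(e⁻) = 15010 / 96500 = 0.1555 mol
Mg²⁺ + 2e⁻ → Mg, so theoretical n(Mg) = 0.07775 mol → 1.890 g
Efficiency = 1.10 / 1.890 = 0.5820 = 58.2%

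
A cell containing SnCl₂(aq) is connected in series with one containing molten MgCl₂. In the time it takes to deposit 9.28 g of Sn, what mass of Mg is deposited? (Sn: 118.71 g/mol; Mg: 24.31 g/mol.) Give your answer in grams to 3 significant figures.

n(Sn) = 9.28 / 118.71 = 0.07817 mol
Sn²⁺ + 2e⁻ → Sn, so n(e⁻) = 2 × 0.07817 = 0.1563 mol
The cells are in series, so the same charge (and hence the same n(e⁻) = 0.1563 mol) passes through both.
Mg²⁺ + 2e⁻ → Mg, so n(Mg) = 0.1563 / 2 = 0.07815 mol
m(Mg) = 0.07815 × 24.31 = 1.90 g

1.90 g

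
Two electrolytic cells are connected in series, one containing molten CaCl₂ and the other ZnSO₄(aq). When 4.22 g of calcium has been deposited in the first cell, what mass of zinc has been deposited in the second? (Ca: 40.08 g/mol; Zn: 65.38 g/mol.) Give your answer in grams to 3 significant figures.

n(Ca) = 4.22 / 40.08 = 0.1053 mol
Ca²⁺ + 2e⁻ → Ca, so n(e⁻) = 2 × 0.1053 = 0.2106 mol
Since the cells are in series, n(e⁻) in the Zn cell is also 0.2106 mol.
Zn²⁺ + 2e⁻ → Zn, so n(Zn) = 0.2106 / 2 = 0.1053 mol
m(Zn) = 0.1053 × 65.38 = 6.88 g

6.88 g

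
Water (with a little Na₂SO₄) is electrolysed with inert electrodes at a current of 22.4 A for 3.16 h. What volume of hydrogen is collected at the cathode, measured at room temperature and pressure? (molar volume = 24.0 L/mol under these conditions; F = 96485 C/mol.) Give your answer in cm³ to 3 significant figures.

Charge passed = 22.4 × 11376 = 2.548×10^5 C
Moles of electrons = 2.548×10^5 / 96485 = 2.641 mol
2H⁺ + 2e⁻ → H₂, so n(H₂) = 2.641 / 2 = 1.321 mol
V = 1.321 × 24.0 = 31.70 L
= 31700 cm³

31700 cm³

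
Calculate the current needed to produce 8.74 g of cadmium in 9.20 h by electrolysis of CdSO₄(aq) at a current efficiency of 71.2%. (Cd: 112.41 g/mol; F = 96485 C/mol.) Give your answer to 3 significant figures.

0.636 A

n(Cd) = 8.74 / 112.41 = 0.07775 mol
Cd²⁺ + 2e⁻ → Cd, so n(e⁻) = 2 × 0.07775 = 0.1555 mol
Q = 0.1555 × 96485 / 0.712 = 21070 C
I = Q / t = 21070 / 33120 s = 0.636 A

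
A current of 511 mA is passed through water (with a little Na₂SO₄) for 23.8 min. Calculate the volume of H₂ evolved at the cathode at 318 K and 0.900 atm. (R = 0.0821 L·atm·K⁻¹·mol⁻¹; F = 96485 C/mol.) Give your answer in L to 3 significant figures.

Q = It = 0.511 × 1428 = 729.7 C
n(e⁻) = 729.7 / 96485 = 0.007563 mol
2H⁺ + 2e⁻ → H₂, so n(H₂) = 0.007563 / 2 = 0.003782 mol
V = nRT/P = 0.003782 × 0.0821 × 318 / 0.900 = 0.1097 L

0.110 L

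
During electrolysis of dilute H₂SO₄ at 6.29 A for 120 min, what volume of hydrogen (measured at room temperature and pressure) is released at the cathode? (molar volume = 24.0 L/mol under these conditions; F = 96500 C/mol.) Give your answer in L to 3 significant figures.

Q = 6.29 A × 7200 s = 45290 C
n(e⁻) = 45290 / 96500 = 0.4693 mol
2H⁺ + 2e⁻ → H₂, so n(H₂) = 0.4693 / 2 = 0.2347 mol
V = 0.2347 × 24.0 = 5.633 L

5.63 L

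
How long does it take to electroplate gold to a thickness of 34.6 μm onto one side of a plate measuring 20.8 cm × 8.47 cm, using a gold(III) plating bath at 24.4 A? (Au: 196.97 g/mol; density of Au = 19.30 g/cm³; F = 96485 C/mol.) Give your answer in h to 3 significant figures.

0.197 h

Plated area = 20.8 × 8.47 = 176.2 cm²
Volume = 176.2 × 34.6×10⁻⁴ cm = 0.6097 cm³
m(Au) = 0.6097 × 19.30 = 11.77 g
n(Au) = 11.77 / 196.97 = 0.05976 mol; n(e⁻) = 3 × 0.05976 = 0.1793 mol
Q = 0.1793 × 96485 = 17300 C
t = 17300 / 24.4 = 709.0 s = 0.197 h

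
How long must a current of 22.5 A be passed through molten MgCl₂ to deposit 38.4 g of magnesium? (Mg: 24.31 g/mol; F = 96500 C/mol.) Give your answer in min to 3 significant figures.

226 min

n(Mg) = 38.4 / 24.31 = 1.580 mol
Mg²⁺ + 2e⁻ → Mg, so n(e⁻) = 2 × 1.580 = 3.160 mol
Q = 3.160 × 96500 = 3.049×10^5 C
t = Q / I = 3.049×10^5 / 22.5 = 13550 s = 226 min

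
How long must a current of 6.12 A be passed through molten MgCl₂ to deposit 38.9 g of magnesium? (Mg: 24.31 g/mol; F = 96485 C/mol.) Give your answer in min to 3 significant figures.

n(Mg) = 38.9 / 24.31 = 1.600 mol
Mg²⁺ + 2e⁻ → Mg, so n(e⁻) = 2 × 1.600 = 3.200 mol
Q = 3.200 × 96485 = 3.088×10^5 C
t = Q / I = 3.088×10^5 / 6.12 = 50460 s = 841 min

841 min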